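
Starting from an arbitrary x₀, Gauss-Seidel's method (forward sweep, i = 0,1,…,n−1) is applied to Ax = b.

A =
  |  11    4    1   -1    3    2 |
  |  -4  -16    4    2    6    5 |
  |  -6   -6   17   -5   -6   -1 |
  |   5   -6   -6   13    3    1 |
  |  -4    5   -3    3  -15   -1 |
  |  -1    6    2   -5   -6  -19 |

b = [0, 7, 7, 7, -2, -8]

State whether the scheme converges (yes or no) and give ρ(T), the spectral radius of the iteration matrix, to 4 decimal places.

yes, ρ = 0.6594

A = D + L + U where D = diag(11, -16, 17, 13, -15, -19).
Gauss-Seidel: T = -(D+L)⁻¹U, row 0 first, T[0,5] = -(2)/(11) = -0.1818; later rows by forward substitution.
  T[0,:] = [+0.0000 -0.3636 -0.0909 +0.0909 -0.2727 -0.1818]
  T[1,:] = [+0.0000 +0.0909 +0.2727 +0.1023 +0.4432 +0.3580]
  T[2,:] = [+0.0000 -0.0963 +0.0642 +0.3623 +0.4131 +0.1210]
  T[3,:] = [+0.0000 +0.1374 +0.1905 +0.1795 +0.2693 +0.2141]
  T[4,:] = [+0.0000 +0.1740 +0.1404 -0.0267 +0.1917 +0.1198]
  T[5,:] = [+0.0000 -0.0534 +0.0032 +0.0269 +0.0664 +0.0412]
|roots of det(T-λI)|: 0.6594, 0.1579, 0.1579, 0.1092, 0.0121, 0.0000.
spectral radius ρ = 0.6594; 0.6594 < 1, so it converges for any x₀.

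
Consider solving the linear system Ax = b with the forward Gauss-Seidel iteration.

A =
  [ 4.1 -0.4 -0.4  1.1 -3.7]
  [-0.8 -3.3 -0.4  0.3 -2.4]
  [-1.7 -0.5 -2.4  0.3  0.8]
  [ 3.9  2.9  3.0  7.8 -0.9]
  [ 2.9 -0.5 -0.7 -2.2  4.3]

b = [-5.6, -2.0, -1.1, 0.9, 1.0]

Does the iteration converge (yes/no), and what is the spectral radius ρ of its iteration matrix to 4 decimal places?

Let D = diag(4.1, -3.3, -2.4, 7.8, 4.3); L, U the strict triangles.
GS T = -(D+L)⁻¹U: row 0 first, T[0,2] = -(-0.4)/(4.1) = +0.0976; later rows by forward substitution.
  T[0,:] = [+0.0000 +0.0976 +0.0976 -0.2683 +0.9024]
  T[1,:] = [+0.0000 -0.0237 -0.1449 +0.1559 -0.9460]
  T[2,:] = [+0.0000 -0.0642 -0.0389 +0.2826 -0.1088]
  T[3,:] = [+0.0000 -0.0153 +0.0201 -0.0325 +0.0577]
  T[4,:] = [+0.0000 -0.0868 -0.0787 +0.2284 -0.7068]
eigenvalue magnitudes: 0.8439, 0.1321, 0.0766, 0.0135, 0.0000.
ρ(T) = max|λ| = 0.8439; 0.8439 < 1, so it converges for any x₀.

yes, ρ = 0.8439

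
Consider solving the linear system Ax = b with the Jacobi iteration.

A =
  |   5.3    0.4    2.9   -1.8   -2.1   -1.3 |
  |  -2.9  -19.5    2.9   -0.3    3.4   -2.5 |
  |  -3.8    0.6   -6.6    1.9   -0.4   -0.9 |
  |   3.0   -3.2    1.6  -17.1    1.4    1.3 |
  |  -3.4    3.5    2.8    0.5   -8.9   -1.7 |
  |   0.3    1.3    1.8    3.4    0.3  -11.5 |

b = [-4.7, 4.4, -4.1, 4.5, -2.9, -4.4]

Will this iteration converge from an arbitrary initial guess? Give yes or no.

Diagonal D = diag(5.3, -19.5, -6.6, -17.1, -8.9, -11.5); L, U strict lower/upper.
Jacobi T = -D⁻¹(L+U): T[1,0] = -(-2.9)/(-19.5) = -0.1487; T[1,1] = 0.
  T[0,:] = [+0.0000 -0.0755 -0.5472 +0.3396 +0.3962 +0.2453]
  T[1,:] = [-0.1487 +0.0000 +0.1487 -0.0154 +0.1744 -0.1282]
  T[2,:] = [-0.5758 +0.0909 +0.0000 +0.2879 -0.0606 -0.1364]
  T[3,:] = [+0.1754 -0.1871 +0.0936 +0.0000 +0.0819 +0.0760]
  T[4,:] = [-0.3820 +0.3933 +0.3146 +0.0562 +0.0000 -0.1910]
  T[5,:] = [+0.0261 +0.1130 +0.1565 +0.2957 +0.0261 +0.0000]
|eigenvalues of T|: 0.6763, 0.5208, 0.5208, 0.2286, 0.2076, 0.1280.
ρ = 0.6763; 0.6763 < 1, so it converges for any x₀.

yes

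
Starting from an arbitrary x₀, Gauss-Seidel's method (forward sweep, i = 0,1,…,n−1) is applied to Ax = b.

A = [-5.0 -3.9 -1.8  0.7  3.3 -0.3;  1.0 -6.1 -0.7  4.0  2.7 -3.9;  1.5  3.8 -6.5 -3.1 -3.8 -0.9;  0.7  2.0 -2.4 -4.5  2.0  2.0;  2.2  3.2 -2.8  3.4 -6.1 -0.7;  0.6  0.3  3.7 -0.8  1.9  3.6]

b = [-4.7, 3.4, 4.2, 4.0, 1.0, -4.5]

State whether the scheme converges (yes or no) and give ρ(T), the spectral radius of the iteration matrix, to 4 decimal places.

no, ρ = 1.2927

Diagonal D = diag(-5, -6.1, -6.5, -4.5, -6.1, 3.6); L, U strict lower/upper.
T_GS = -(D+L)⁻¹U: row 0 first, T[0,1] = -(-3.9)/(-5) = -0.7800; later rows by forward substitution.
  T[0,:] = [+0.0000, -0.7800, -0.3600, +0.1400, +0.6600, -0.0600]
  T[1,:] = [+0.0000, -0.1279, -0.1738, +0.6787, +0.5508, -0.6492]
  T[2,:] = [+0.0000, -0.2548, -0.1847, -0.0478, -0.1103, -0.5318]
  T[3,:] = [+0.0000, -0.0423, -0.0347, +0.3489, +0.8507, +0.4302]
  T[4,:] = [+0.0000, -0.2550, -0.1556, +0.6230, +1.0518, +0.0070]
  T[5,:] = [+0.0000, +0.5277, +0.3387, -0.2820, -0.4086, +0.7026]
|λ(T)| sorted: 1.2927, 0.5694, 0.5694, 0.0628, 0.0138, 0.0000.
ρ = 1.2927; 1.2927 > 1, so it fails to converge.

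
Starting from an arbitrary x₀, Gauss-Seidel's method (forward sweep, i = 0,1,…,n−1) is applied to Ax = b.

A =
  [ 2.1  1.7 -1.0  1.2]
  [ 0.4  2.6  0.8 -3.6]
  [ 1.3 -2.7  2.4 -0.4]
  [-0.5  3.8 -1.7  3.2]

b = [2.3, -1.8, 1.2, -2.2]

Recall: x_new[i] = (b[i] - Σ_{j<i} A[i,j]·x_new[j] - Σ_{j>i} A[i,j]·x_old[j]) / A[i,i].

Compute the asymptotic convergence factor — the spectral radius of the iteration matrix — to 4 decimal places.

1.1421

Write A = D+L+U with D = diag(2.1, 2.6, 2.4, 3.2).
GS T = -(D+L)⁻¹U: row 0 first, T[0,2] = -(-1)/(2.1) = +0.4762; later rows by forward substitution.
  T[0,:] = [+0.0000  -0.8095  +0.4762  -0.5714]
  T[1,:] = [+0.0000  +0.1245  -0.3810  +1.4725]
  T[2,:] = [+0.0000  +0.5786  -0.6865  +2.1328]
  T[3,:] = [+0.0000  +0.0330  +0.1621  -0.7049]
eigenvalue magnitudes: 1.1421, 0.1602, 0.0355, 0.0000.
spectral radius ρ = 1.1421; 1.1421 > 1, so it fails to converge.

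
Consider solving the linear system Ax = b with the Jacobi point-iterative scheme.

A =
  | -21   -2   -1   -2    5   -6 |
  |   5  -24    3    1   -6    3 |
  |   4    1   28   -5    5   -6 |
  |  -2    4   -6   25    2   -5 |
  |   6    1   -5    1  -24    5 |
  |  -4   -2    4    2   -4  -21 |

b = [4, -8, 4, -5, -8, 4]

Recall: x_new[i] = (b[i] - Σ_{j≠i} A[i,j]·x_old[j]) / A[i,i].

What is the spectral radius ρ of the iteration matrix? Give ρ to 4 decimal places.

0.5182

A = D + L + U where D = diag(-21, -24, 28, 25, -24, -21).
Jacobi T = -D⁻¹(L+U): T[1,5] = -(3)/(-24) = +0.1250; T[1,1] = 0.
  T[0,:] = [+0.0000 -0.0952 -0.0476 -0.0952 +0.2381 -0.2857]
  T[1,:] = [+0.2083 +0.0000 +0.1250 +0.0417 -0.2500 +0.1250]
  T[2,:] = [-0.1429 -0.0357 +0.0000 +0.1786 -0.1786 +0.2143]
  T[3,:] = [+0.0800 -0.1600 +0.2400 +0.0000 -0.0800 +0.2000]
  T[4,:] = [+0.2500 +0.0417 -0.2083 +0.0417 +0.0000 +0.2083]
  T[5,:] = [-0.1905 -0.0952 +0.1905 +0.0952 -0.1905 +0.0000]
|eigenvalues of T|: 0.5182, 0.2873, 0.2873, 0.1793, 0.0471, 0.0471.
ρ = 0.5182; 0.5182 < 1: convergent.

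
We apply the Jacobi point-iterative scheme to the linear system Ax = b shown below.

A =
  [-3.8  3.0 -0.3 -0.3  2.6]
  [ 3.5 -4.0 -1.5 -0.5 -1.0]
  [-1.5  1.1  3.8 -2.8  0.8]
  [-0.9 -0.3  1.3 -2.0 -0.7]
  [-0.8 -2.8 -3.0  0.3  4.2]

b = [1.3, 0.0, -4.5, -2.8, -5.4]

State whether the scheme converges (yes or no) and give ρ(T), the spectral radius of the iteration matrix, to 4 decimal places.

no, ρ = 1.1609

Diagonal D = diag(-3.8, -4, 3.8, -2, 4.2); L, U strict lower/upper.
Jacobi: T = -D⁻¹(L+U), T[1,4] = -(-1)/(-4) = -0.2500; T[1,1] = 0.
  T[0,:] = [+0.0000 +0.7895 -0.0789 -0.0789 +0.6842]
  T[1,:] = [+0.8750 +0.0000 -0.3750 -0.1250 -0.2500]
  T[2,:] = [+0.3947 -0.2895 +0.0000 +0.7368 -0.2105]
  T[3,:] = [-0.4500 -0.1500 +0.6500 +0.0000 -0.3500]
  T[4,:] = [+0.1905 +0.6667 +0.7143 -0.0714 +0.0000]
eigenvalue magnitudes: 1.1609, 0.9272, 0.9272, 0.3602, 0.0654.
spectral radius ρ = 1.1609; 1.1609 > 1, so it fails to converge.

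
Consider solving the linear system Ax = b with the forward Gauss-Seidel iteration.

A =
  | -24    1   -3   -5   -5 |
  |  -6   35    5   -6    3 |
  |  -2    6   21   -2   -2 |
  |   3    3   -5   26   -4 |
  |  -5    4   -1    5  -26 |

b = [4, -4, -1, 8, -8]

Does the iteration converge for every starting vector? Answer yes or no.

Split A = D + L + U, D = diag(-24, 35, 21, 26, -26).
Gauss-Seidel: T = -(D+L)⁻¹U, row 0 first, T[0,2] = -(-3)/(-24) = -0.1250; later rows by forward substitution.
  T[0,:] = [+0.0000, +0.0417, -0.1250, -0.2083, -0.2083]
  T[1,:] = [+0.0000, +0.0071, -0.1643, +0.1357, -0.1214]
  T[2,:] = [+0.0000, +0.0019, +0.0350, +0.0366, +0.1101]
  T[3,:] = [+0.0000, -0.0053, +0.0401, +0.0154, +0.2131]
  T[4,:] = [+0.0000, -0.0080, +0.0051, +0.0625, +0.0581]
moduli |λ_i(T)| = 0.1738, 0.0834, 0.0340, 0.0340, 0.0000.
spectral radius ρ = 0.1738; 0.1738 < 1, so it converges for any x₀.

yes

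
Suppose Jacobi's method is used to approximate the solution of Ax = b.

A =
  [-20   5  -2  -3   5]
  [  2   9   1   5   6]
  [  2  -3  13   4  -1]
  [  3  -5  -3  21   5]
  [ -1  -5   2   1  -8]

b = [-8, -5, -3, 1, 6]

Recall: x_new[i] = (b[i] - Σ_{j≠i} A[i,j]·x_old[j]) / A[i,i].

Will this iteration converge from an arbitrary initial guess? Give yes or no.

Diagonal D = diag(-20, 9, 13, 21, -8); L, U strict lower/upper.
T_J = -D⁻¹(L+U): T[2,4] = -(-1)/(13) = +0.0769; T[2,2] = 0.
  T[0,:] = [+0.0000 +0.2500 -0.1000 -0.1500 +0.2500]
  T[1,:] = [-0.2222 +0.0000 -0.1111 -0.5556 -0.6667]
  T[2,:] = [-0.1538 +0.2308 +0.0000 -0.3077 +0.0769]
  T[3,:] = [-0.1429 +0.2381 +0.1429 +0.0000 -0.2381]
  T[4,:] = [-0.1250 -0.6250 +0.2500 +0.1250 +0.0000]
eigenvalue magnitudes: 0.5293, 0.3231, 0.2748, 0.2748, 0.0609.
ρ = 0.5293; 0.5293 < 1 ⇒ converges.

yes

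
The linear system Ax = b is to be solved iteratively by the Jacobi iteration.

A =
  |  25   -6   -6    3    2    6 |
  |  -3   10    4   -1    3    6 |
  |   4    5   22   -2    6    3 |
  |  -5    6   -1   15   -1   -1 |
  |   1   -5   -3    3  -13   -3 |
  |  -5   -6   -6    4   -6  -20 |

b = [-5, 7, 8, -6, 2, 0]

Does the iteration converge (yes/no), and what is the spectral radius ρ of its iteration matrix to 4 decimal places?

Diagonal D = diag(25, 10, 22, 15, -13, -20); L, U strict lower/upper.
T_J = -D⁻¹(L+U): T[4,0] = -(1)/(-13) = +0.0769; T[4,4] = 0.
  T[0,:] = [+0.0000, +0.2400, +0.2400, -0.1200, -0.0800, -0.2400]
  T[1,:] = [+0.3000, +0.0000, -0.4000, +0.1000, -0.3000, -0.6000]
  T[2,:] = [-0.1818, -0.2273, +0.0000, +0.0909, -0.2727, -0.1364]
  T[3,:] = [+0.3333, -0.4000, +0.0667, +0.0000, +0.0667, +0.0667]
  T[4,:] = [+0.0769, -0.3846, -0.2308, +0.2308, +0.0000, -0.2308]
  T[5,:] = [-0.2500, -0.3000, -0.3000, +0.2000, -0.3000, +0.0000]
|roots of det(T-λI)|: 0.8367, 0.6569, 0.2225, 0.2225, 0.1861, 0.0119.
spectral radius ρ = 0.8367; 0.8367 < 1: convergent.

yes, ρ = 0.8367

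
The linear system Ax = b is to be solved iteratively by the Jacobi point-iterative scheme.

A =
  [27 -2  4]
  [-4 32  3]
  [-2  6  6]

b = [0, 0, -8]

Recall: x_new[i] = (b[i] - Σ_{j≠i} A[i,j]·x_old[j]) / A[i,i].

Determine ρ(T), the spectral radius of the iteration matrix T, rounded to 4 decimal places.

Let D = diag(27, 32, 6); L, U the strict triangles.
Jacobi: T = -D⁻¹(L+U), T[0,2] = -(4)/(27) = -0.1481; T[0,0] = 0.
  T[0,:] = [+0.0000 +0.0741 -0.1481]
  T[1,:] = [+0.1250 +0.0000 -0.0938]
  T[2,:] = [+0.3333 -1.0000 +0.0000]
|λ(T)| sorted: 0.3223, 0.2242, 0.2242.
ρ(T) = max|λ| = 0.3223; 0.3223 < 1: convergent.

0.3223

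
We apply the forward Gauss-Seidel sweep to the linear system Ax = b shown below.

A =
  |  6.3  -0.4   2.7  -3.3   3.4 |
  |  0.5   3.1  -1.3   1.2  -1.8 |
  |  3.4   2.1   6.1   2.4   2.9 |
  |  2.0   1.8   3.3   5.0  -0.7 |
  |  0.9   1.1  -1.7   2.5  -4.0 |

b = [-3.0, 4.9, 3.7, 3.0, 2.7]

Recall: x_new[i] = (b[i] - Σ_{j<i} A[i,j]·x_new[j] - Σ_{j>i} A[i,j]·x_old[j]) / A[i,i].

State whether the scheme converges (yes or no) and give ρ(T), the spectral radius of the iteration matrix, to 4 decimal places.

A = D + L + U where D = diag(6.3, 3.1, 6.1, 5, -4).
GS T = -(D+L)⁻¹U: row 0 first, T[0,2] = -(2.7)/(6.3) = -0.4286; later rows by forward substitution.
  T[0,:] = [+0.0000  +0.0635  -0.4286  +0.5238  -0.5397]
  T[1,:] = [+0.0000  -0.0102  +0.4885  -0.4716  +0.6677]
  T[2,:] = [+0.0000  -0.0319  +0.0707  -0.5231  -0.4045]
  T[3,:] = [+0.0000  -0.0007  -0.0511  +0.3055  +0.3825]
  T[4,:] = [+0.0000  +0.0246  -0.0241  +0.4014  +0.4731]
eigenvalue magnitudes: 0.8286, 0.1166, 0.0584, 0.0584, 0.0000.
ρ(T) = max|λ| = 0.8286; 0.8286 < 1, so it converges for any x₀.

yes, ρ = 0.8286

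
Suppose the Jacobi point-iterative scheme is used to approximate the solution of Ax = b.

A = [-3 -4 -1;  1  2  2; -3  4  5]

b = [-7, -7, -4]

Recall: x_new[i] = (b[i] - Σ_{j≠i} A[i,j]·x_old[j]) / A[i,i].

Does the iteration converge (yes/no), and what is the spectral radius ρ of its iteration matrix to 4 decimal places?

Let D = diag(-3, 2, 5); L, U the strict triangles.
Jacobi: T = -D⁻¹(L+U), T[1,0] = -(1)/(2) = -0.5000; T[1,1] = 0.
  T[0,:] = [+0.0000, -1.3333, -0.3333]
  T[1,:] = [-0.5000, +0.0000, -1.0000]
  T[2,:] = [+0.6000, -0.8000, +0.0000]
|eigenvalues of T|: 1.3297, 0.7081, 0.7081.
ρ(T) = max|λ| = 1.3297; 1.3297 > 1 ⇒ diverges.

no, ρ = 1.3297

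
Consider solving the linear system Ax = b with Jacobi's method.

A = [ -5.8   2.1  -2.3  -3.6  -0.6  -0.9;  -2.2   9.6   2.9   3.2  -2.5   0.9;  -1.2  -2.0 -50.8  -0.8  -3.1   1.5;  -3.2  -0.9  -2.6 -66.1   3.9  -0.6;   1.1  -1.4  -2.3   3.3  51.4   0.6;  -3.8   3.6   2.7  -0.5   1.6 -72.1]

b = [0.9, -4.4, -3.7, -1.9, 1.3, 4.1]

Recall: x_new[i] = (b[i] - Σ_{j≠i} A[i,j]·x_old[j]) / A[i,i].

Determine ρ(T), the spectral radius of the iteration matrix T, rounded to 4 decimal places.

Write A = D+L+U with D = diag(-5.8, 9.6, -50.8, -66.1, 51.4, -72.1).
T_J = -D⁻¹(L+U): T[0,5] = -(-0.9)/(-5.8) = -0.1552; T[0,0] = 0.
  T[0,:] = [+0.0000 +0.3621 -0.3966 -0.6207 -0.1034 -0.1552]
  T[1,:] = [+0.2292 +0.0000 -0.3021 -0.3333 +0.2604 -0.0938]
  T[2,:] = [-0.0236 -0.0394 +0.0000 -0.0157 -0.0610 +0.0295]
  T[3,:] = [-0.0484 -0.0136 -0.0393 +0.0000 +0.0590 -0.0091]
  T[4,:] = [-0.0214 +0.0272 +0.0447 -0.0642 +0.0000 -0.0117]
  T[5,:] = [-0.0527 +0.0499 +0.0374 -0.0069 +0.0222 +0.0000]
moduli |λ_i(T)| = 0.4138, 0.3386, 0.1384, 0.0833, 0.0833, 0.0231.
ρ(T) = max|λ| = 0.4138; 0.4138 < 1, so it converges for any x₀.

0.4138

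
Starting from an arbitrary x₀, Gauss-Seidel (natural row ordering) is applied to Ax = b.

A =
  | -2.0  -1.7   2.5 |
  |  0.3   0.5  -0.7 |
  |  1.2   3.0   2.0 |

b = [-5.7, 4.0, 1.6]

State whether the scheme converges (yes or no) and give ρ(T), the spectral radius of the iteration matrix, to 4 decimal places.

Split A = D + L + U, D = diag(-2, 0.5, 2).
GS T = -(D+L)⁻¹U: row 0 first, T[0,2] = -(2.5)/(-2) = +1.2500; later rows by forward substitution.
  T[0,:] = [+0.0000, -0.8500, +1.2500]
  T[1,:] = [+0.0000, +0.5100, +0.6500]
  T[2,:] = [+0.0000, -0.2550, -1.7250]
|roots of det(T-λI)|: 1.6482, 0.4332, 0.0000.
ρ = 1.6482; 1.6482 > 1, so it fails to converge.

no, ρ = 1.6482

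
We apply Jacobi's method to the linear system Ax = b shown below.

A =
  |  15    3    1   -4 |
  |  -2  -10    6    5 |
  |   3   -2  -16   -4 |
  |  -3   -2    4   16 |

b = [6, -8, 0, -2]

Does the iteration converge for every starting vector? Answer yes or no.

yes

A = D + L + U where D = diag(15, -10, -16, 16).
T_J = -D⁻¹(L+U): T[0,3] = -(-4)/(15) = +0.2667; T[0,0] = 0.
  T[0,:] = [+0.0000  -0.2000  -0.0667  +0.2667]
  T[1,:] = [-0.2000  +0.0000  +0.6000  +0.5000]
  T[2,:] = [+0.1875  -0.1250  +0.0000  -0.2500]
  T[3,:] = [+0.1875  +0.1250  -0.2500  +0.0000]
|roots of det(T-λI)|: 0.5411, 0.3044, 0.3044, 0.2950.
ρ = 0.5411; 0.5411 < 1 ⇒ converges.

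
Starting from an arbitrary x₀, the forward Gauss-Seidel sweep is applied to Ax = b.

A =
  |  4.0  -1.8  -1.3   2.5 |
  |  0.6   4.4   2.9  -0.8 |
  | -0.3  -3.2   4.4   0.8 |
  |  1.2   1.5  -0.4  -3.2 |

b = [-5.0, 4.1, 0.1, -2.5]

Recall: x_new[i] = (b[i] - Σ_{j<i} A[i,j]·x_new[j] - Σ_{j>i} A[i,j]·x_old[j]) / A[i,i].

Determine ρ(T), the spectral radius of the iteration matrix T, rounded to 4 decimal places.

A = D + L + U where D = diag(4, 4.4, 4.4, -3.2).
Gauss-Seidel: T = -(D+L)⁻¹U, row 0 first, T[0,2] = -(-1.3)/(4) = +0.3250; later rows by forward substitution.
  T[0,:] = [+0.0000  +0.4500  +0.3250  -0.6250]
  T[1,:] = [+0.0000  -0.0614  -0.7034  +0.2670]
  T[2,:] = [+0.0000  -0.0139  -0.4894  -0.0302]
  T[3,:] = [+0.0000  +0.1417  -0.1467  -0.1054]
|λ(T)| sorted: 0.5061, 0.2886, 0.1385, 0.0000.
ρ = 0.5061; 0.5061 < 1 ⇒ converges.

0.5061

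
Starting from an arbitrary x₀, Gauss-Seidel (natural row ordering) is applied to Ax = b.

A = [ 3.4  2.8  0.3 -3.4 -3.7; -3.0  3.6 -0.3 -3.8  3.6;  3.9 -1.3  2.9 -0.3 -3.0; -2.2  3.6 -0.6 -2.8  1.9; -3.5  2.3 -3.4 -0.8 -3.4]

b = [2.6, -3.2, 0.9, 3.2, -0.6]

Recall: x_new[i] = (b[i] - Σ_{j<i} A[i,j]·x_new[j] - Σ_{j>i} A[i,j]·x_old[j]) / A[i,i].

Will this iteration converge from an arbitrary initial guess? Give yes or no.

Let D = diag(3.4, 3.6, 2.9, -2.8, -3.4); L, U the strict triangles.
GS T = -(D+L)⁻¹U: row 0 first, T[0,4] = -(-3.7)/(3.4) = +1.0882; later rows by forward substitution.
  T[0,:] = [+0.0000  -0.8235  -0.0882  +1.0000  +1.0882]
  T[1,:] = [+0.0000  -0.6863  +0.0098  +1.8889  -0.0931]
  T[2,:] = [+0.0000  +0.7999  +0.1231  -0.3946  -0.4708]
  T[3,:] = [+0.0000  -0.4067  +0.0556  +1.7274  -0.1953]
  T[4,:] = [+0.0000  -0.3207  -0.0387  +0.2365  -0.6665]
|roots of det(T-λI)|: 1.3762, 0.6453, 0.2061, 0.0271, 0.0000.
ρ(T) = max|λ| = 1.3762; 1.3762 > 1 ⇒ diverges.

no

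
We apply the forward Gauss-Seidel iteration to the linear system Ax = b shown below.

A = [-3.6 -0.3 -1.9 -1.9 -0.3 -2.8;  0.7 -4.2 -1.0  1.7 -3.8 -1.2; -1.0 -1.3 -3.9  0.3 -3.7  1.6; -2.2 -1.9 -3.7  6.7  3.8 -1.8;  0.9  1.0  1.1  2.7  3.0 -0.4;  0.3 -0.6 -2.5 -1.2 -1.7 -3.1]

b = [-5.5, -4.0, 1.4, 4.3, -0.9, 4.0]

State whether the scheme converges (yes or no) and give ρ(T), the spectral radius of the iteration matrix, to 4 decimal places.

Diagonal D = diag(-3.6, -4.2, -3.9, 6.7, 3, -3.1); L, U strict lower/upper.
Gauss-Seidel: T = -(D+L)⁻¹U, row 0 first, T[0,2] = -(-1.9)/(-3.6) = -0.5278; later rows by forward substitution.
  T[0,:] = [+0.0000 -0.0833 -0.5278 -0.5278 -0.0833 -0.7778]
  T[1,:] = [+0.0000 -0.0139 -0.3261 +0.3168 -0.9187 -0.4153]
  T[2,:] = [+0.0000 +0.0260 +0.2440 +0.1067 -0.6211 +0.7481]
  T[3,:] = [+0.0000 -0.0169 -0.1310 -0.0246 -1.1981 +0.3086]
  T[4,:] = [+0.0000 +0.0353 +0.2955 +0.0357 +1.6372 -0.0470]
  T[5,:] = [+0.0000 -0.0392 -0.2961 -0.2085 +0.2366 -0.6919]
|roots of det(T-λI)|: 1.4432, 0.2364, 0.2364, 0.0452, 0.0031, 0.0000.
spectral radius ρ = 1.4432; 1.4432 > 1, so it fails to converge.

no, ρ = 1.4432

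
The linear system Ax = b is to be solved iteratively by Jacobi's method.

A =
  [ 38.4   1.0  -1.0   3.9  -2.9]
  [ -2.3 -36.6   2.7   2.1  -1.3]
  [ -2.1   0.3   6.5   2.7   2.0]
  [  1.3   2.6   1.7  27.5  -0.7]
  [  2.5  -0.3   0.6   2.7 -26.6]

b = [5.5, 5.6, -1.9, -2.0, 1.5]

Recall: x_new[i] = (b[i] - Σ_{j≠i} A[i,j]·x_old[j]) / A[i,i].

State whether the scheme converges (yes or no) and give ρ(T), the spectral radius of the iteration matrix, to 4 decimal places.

yes, ρ = 0.2300

Split A = D + L + U, D = diag(38.4, -36.6, 6.5, 27.5, -26.6).
Jacobi T = -D⁻¹(L+U): T[1,3] = -(2.1)/(-36.6) = +0.0574; T[1,1] = 0.
  T[0,:] = [+0.0000 -0.0260 +0.0260 -0.1016 +0.0755]
  T[1,:] = [-0.0628 +0.0000 +0.0738 +0.0574 -0.0355]
  T[2,:] = [+0.3231 -0.0462 +0.0000 -0.4154 -0.3077]
  T[3,:] = [-0.0473 -0.0945 -0.0618 +0.0000 +0.0255]
  T[4,:] = [+0.0940 -0.0113 +0.0226 +0.1015 +0.0000]
|λ(T)| sorted: 0.2300, 0.1632, 0.1632, 0.1485, 0.1087.
spectral radius ρ = 0.2300; 0.2300 < 1 ⇒ converges.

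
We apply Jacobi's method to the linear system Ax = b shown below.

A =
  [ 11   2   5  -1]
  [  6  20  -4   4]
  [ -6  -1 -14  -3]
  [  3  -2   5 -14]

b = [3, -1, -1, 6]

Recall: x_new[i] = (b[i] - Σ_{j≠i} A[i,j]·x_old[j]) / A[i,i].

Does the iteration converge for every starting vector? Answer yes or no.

A = D + L + U where D = diag(11, 20, -14, -14).
T_J = -D⁻¹(L+U): T[2,0] = -(-6)/(-14) = -0.4286; T[2,2] = 0.
  T[0,:] = [+0.0000, -0.1818, -0.4545, +0.0909]
  T[1,:] = [-0.3000, +0.0000, +0.2000, -0.2000]
  T[2,:] = [-0.4286, -0.0714, +0.0000, -0.2143]
  T[3,:] = [+0.2143, -0.1429, +0.3571, +0.0000]
moduli |λ_i(T)| = 0.5228, 0.2695, 0.2695, 0.0110.
spectral radius ρ = 0.5228; 0.5228 < 1: convergent.

yes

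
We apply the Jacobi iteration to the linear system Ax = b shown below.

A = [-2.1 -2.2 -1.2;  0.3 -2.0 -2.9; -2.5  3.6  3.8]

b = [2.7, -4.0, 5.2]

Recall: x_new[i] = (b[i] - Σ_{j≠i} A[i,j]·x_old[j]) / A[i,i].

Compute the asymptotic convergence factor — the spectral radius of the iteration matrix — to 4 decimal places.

Write A = D+L+U with D = diag(-2.1, -2, 3.8).
Jacobi T = -D⁻¹(L+U): T[1,0] = -(0.3)/(-2) = +0.1500; T[1,1] = 0.
  T[0,:] = [+0.0000  -1.0476  -0.5714]
  T[1,:] = [+0.1500  +0.0000  -1.4500]
  T[2,:] = [+0.6579  -0.9474  +0.0000]
|eigenvalues of T|: 1.2944, 0.9137, 0.9137.
ρ(T) = max|λ| = 1.2944; 1.2944 > 1 ⇒ diverges.

1.2944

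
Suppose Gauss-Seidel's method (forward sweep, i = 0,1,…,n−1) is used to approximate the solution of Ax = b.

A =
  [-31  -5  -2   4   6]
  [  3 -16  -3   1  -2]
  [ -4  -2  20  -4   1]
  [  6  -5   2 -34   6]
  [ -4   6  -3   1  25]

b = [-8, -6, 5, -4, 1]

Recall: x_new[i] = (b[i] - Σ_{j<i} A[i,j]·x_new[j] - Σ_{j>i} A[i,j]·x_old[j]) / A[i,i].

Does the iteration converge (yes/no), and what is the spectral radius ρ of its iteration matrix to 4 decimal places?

yes, ρ = 0.1897

Write A = D+L+U with D = diag(-31, -16, 20, -34, 25).
T_GS = -(D+L)⁻¹U: row 0 first, T[0,3] = -(4)/(-31) = +0.1290; later rows by forward substitution.
  T[0,:] = [+0.0000  -0.1613  -0.0645  +0.1290  +0.1935]
  T[1,:] = [+0.0000  -0.0302  -0.1996  +0.0867  -0.0887]
  T[2,:] = [+0.0000  -0.0353  -0.0329  +0.2345  -0.0202]
  T[3,:] = [+0.0000  -0.0261  +0.0160  +0.0238  +0.2225]
  T[4,:] = [+0.0000  -0.0217  +0.0330  +0.0270  +0.0409]
|roots of det(T-λI)|: 0.1897, 0.1008, 0.0945, 0.0945, 0.0000.
ρ = 0.1897; 0.1897 < 1: convergent.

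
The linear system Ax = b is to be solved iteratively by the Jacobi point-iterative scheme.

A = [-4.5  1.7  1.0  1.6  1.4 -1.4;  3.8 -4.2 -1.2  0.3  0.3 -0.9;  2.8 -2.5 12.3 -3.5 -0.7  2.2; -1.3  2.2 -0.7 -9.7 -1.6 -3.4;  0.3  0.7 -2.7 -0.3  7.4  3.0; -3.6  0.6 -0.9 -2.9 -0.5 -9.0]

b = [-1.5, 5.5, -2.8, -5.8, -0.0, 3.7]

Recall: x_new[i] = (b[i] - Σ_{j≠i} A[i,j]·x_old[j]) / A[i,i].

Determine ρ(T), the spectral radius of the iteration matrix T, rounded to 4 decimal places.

0.8451

Let D = diag(-4.5, -4.2, 12.3, -9.7, 7.4, -9); L, U the strict triangles.
Jacobi: T = -D⁻¹(L+U), T[0,5] = -(-1.4)/(-4.5) = -0.3111; T[0,0] = 0.
  T[0,:] = [+0.0000, +0.3778, +0.2222, +0.3556, +0.3111, -0.3111]
  T[1,:] = [+0.9048, +0.0000, -0.2857, +0.0714, +0.0714, -0.2143]
  T[2,:] = [-0.2276, +0.2033, +0.0000, +0.2846, +0.0569, -0.1789]
  T[3,:] = [-0.1340, +0.2268, -0.0722, +0.0000, -0.1649, -0.3505]
  T[4,:] = [-0.0405, -0.0946, +0.3649, +0.0405, +0.0000, -0.4054]
  T[5,:] = [-0.4000, +0.0667, -0.1000, -0.3222, -0.0556, +0.0000]
|λ(T)| sorted: 0.8451, 0.5278, 0.5278, 0.3392, 0.3392, 0.1720.
ρ(T) = max|λ| = 0.8451; 0.8451 < 1: convergent.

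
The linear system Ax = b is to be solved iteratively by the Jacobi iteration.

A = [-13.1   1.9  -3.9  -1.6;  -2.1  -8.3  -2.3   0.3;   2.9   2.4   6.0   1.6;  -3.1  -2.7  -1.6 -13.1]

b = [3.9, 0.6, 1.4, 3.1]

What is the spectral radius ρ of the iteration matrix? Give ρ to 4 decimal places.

Write A = D+L+U with D = diag(-13.1, -8.3, 6, -13.1).
Jacobi T = -D⁻¹(L+U): T[1,3] = -(0.3)/(-8.3) = +0.0361; T[1,1] = 0.
  T[0,:] = [+0.0000  +0.1450  -0.2977  -0.1221]
  T[1,:] = [-0.2530  +0.0000  -0.2771  +0.0361]
  T[2,:] = [-0.4833  -0.4000  +0.0000  -0.2667]
  T[3,:] = [-0.2366  -0.2061  -0.1221  +0.0000]
moduli |λ_i(T)| = 0.6154, 0.3964, 0.1409, 0.1409.
ρ(T) = max|λ| = 0.6154; 0.6154 < 1, so it converges for any x₀.

0.6154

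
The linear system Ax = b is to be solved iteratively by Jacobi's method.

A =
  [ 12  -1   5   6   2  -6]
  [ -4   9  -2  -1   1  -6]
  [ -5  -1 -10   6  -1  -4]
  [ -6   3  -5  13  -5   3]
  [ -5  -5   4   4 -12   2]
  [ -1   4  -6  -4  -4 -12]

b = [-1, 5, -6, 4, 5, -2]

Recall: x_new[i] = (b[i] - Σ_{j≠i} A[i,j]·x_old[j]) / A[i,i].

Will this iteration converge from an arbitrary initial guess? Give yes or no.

Split A = D + L + U, D = diag(12, 9, -10, 13, -12, -12).
T_J = -D⁻¹(L+U): T[0,1] = -(-1)/(12) = +0.0833; T[0,0] = 0.
  T[0,:] = [+0.0000 +0.0833 -0.4167 -0.5000 -0.1667 +0.5000]
  T[1,:] = [+0.4444 +0.0000 +0.2222 +0.1111 -0.1111 +0.6667]
  T[2,:] = [-0.5000 -0.1000 +0.0000 +0.6000 -0.1000 -0.4000]
  T[3,:] = [+0.4615 -0.2308 +0.3846 +0.0000 +0.3846 -0.2308]
  T[4,:] = [-0.4167 -0.4167 +0.3333 +0.3333 +0.0000 +0.1667]
  T[5,:] = [-0.0833 +0.3333 -0.5000 -0.3333 -0.3333 +0.0000]
eigenvalue magnitudes: 1.2211, 0.6440, 0.6440, 0.2967, 0.2967, 0.1341.
ρ = 1.2211; 1.2211 > 1, so it fails to converge.

no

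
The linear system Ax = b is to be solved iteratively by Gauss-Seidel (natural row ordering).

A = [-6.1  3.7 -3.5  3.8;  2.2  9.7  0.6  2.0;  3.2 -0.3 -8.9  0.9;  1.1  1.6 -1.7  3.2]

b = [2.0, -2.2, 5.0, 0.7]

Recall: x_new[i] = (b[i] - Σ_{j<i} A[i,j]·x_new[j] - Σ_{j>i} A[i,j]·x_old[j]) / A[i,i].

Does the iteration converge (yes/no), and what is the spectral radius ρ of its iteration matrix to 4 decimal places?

Diagonal D = diag(-6.1, 9.7, -8.9, 3.2); L, U strict lower/upper.
Gauss-Seidel: T = -(D+L)⁻¹U, row 0 first, T[0,2] = -(-3.5)/(-6.1) = -0.5738; later rows by forward substitution.
  T[0,:] = [+0.0000, +0.6066, -0.5738, +0.6230]
  T[1,:] = [+0.0000, -0.1376, +0.0683, -0.3475]
  T[2,:] = [+0.0000, +0.2227, -0.2086, +0.3368]
  T[3,:] = [+0.0000, -0.0214, +0.0523, +0.1385]
|λ(T)| sorted: 0.3621, 0.1750, 0.0206, 0.0000.
ρ = 0.3621; 0.3621 < 1: convergent.

yes, ρ = 0.3621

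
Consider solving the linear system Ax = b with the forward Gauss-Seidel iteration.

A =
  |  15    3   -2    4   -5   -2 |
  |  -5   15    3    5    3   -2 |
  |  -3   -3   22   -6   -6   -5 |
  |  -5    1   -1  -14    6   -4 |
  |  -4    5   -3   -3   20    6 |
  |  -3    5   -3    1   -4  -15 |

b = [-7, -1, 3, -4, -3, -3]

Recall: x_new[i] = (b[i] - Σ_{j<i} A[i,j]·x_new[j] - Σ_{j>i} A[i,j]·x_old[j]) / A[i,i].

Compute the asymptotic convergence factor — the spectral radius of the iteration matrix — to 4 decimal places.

0.5568

Let D = diag(15, 15, 22, -14, 20, -15); L, U the strict triangles.
Gauss-Seidel: T = -(D+L)⁻¹U, row 0 first, T[0,2] = -(-2)/(15) = +0.1333; later rows by forward substitution.
  T[0,:] = [+0.0000, -0.2000, +0.1333, -0.2667, +0.3333, +0.1333]
  T[1,:] = [+0.0000, -0.0667, -0.1556, -0.4222, -0.0889, +0.1778]
  T[2,:] = [+0.0000, -0.0364, -0.0030, +0.1788, +0.3061, +0.2697]
  T[3,:] = [+0.0000, +0.0693, -0.0585, +0.0523, +0.2813, -0.3399]
  T[4,:] = [+0.0000, -0.0184, +0.0563, +0.0869, +0.1770, -0.3283]
  T[5,:] = [+0.0000, +0.0346, -0.0968, -0.1428, -0.1860, +0.0435]
moduli |λ_i(T)| = 0.5568, 0.2421, 0.2421, 0.0927, 0.0927, 0.0000.
ρ = 0.5568; 0.5568 < 1: convergent.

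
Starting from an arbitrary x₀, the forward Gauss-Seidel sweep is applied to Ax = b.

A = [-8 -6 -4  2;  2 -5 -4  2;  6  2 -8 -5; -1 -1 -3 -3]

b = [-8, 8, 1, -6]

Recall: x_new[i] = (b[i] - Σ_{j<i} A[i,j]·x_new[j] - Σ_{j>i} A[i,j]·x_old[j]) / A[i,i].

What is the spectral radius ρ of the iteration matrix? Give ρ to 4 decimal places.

1.2910

Diagonal D = diag(-8, -5, -8, -3); L, U strict lower/upper.
GS T = -(D+L)⁻¹U: row 0 first, T[0,2] = -(-4)/(-8) = -0.5000; later rows by forward substitution.
  T[0,:] = [+0.0000 -0.7500 -0.5000 +0.2500]
  T[1,:] = [+0.0000 -0.3000 -1.0000 +0.5000]
  T[2,:] = [+0.0000 -0.6375 -0.6250 -0.3125]
  T[3,:] = [+0.0000 +0.9875 +1.1250 +0.0625]
|λ(T)| sorted: 1.2910, 0.5920, 0.1635, 0.0000.
ρ = 1.2910; 1.2910 > 1, so it fails to converge.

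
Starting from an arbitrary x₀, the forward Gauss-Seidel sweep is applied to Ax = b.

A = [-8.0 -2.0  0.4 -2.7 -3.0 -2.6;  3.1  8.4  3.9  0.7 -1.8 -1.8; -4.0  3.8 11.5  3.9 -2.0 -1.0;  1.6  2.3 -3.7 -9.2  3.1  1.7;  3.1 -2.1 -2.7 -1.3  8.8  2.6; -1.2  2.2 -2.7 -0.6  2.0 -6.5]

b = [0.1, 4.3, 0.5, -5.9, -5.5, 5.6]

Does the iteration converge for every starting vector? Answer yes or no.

yes

A = D + L + U where D = diag(-8, 8.4, 11.5, -9.2, 8.8, -6.5).
Gauss-Seidel: T = -(D+L)⁻¹U, row 0 first, T[0,4] = -(-3)/(-8) = -0.3750; later rows by forward substitution.
  T[0,:] = [+0.0000, -0.2500, +0.0500, -0.3375, -0.3750, -0.3250]
  T[1,:] = [+0.0000, +0.0923, -0.4827, +0.0412, +0.3527, +0.3342]
  T[2,:] = [+0.0000, -0.1174, +0.1769, -0.4701, -0.0731, -0.1365]
  T[3,:] = [+0.0000, +0.0268, -0.1831, +0.1407, +0.3893, +0.2667]
  T[4,:] = [+0.0000, +0.0780, -0.1056, +0.0053, +0.2514, -0.1037]
  T[5,:] = [+0.0000, +0.1477, -0.2617, +0.2602, +0.2604, +0.1733]
eigenvalue magnitudes: 0.8440, 0.2625, 0.1484, 0.1484, 0.1483, 0.0000.
ρ = 0.8440; 0.8440 < 1, so it converges for any x₀.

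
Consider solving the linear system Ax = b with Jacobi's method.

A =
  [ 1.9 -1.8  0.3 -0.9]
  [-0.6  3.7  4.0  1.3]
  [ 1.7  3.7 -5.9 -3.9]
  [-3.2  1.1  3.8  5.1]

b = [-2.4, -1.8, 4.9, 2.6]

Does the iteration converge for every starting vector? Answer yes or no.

Diagonal D = diag(1.9, 3.7, -5.9, 5.1); L, U strict lower/upper.
T_J = -D⁻¹(L+U): T[1,2] = -(4)/(3.7) = -1.0811; T[1,1] = 0.
  T[0,:] = [+0.0000, +0.9474, -0.1579, +0.4737]
  T[1,:] = [+0.1622, +0.0000, -1.0811, -0.3514]
  T[2,:] = [+0.2881, +0.6271, +0.0000, -0.6610]
  T[3,:] = [+0.6275, -0.2157, -0.7451, +0.0000]
|eigenvalues of T|: 1.1349, 0.8472, 0.8472, 0.7852.
spectral radius ρ = 1.1349; 1.1349 > 1 ⇒ diverges.

no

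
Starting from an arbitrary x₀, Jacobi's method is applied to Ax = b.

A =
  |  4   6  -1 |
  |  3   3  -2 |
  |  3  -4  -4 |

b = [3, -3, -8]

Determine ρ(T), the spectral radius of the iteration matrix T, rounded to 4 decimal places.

1.1991

A = D + L + U where D = diag(4, 3, -4).
T_J = -D⁻¹(L+U): T[0,2] = -(-1)/(4) = +0.2500; T[0,0] = 0.
  T[0,:] = [+0.0000  -1.5000  +0.2500]
  T[1,:] = [-1.0000  +0.0000  +0.6667]
  T[2,:] = [+0.7500  -1.0000  +0.0000]
moduli |λ_i(T)| = 1.1991, 0.6457, 0.6457.
ρ(T) = max|λ| = 1.1991; 1.1991 > 1 ⇒ diverges.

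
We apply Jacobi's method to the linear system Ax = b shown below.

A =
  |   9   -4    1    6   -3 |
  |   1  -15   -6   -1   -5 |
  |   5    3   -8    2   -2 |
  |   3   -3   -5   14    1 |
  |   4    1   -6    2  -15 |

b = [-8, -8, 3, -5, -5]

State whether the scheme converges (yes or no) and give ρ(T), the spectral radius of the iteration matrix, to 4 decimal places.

yes, ρ = 0.8889

Write A = D+L+U with D = diag(9, -15, -8, 14, -15).
Jacobi T = -D⁻¹(L+U): T[0,2] = -(1)/(9) = -0.1111; T[0,0] = 0.
  T[0,:] = [+0.0000, +0.4444, -0.1111, -0.6667, +0.3333]
  T[1,:] = [+0.0667, +0.0000, -0.4000, -0.0667, -0.3333]
  T[2,:] = [+0.6250, +0.3750, +0.0000, +0.2500, -0.2500]
  T[3,:] = [-0.2143, +0.2143, +0.3571, +0.0000, -0.0714]
  T[4,:] = [+0.2667, +0.0667, -0.4000, +0.1333, +0.0000]
moduli |λ_i(T)| = 0.8889, 0.5583, 0.5583, 0.3094, 0.3094.
ρ(T) = max|λ| = 0.8889; 0.8889 < 1: convergent.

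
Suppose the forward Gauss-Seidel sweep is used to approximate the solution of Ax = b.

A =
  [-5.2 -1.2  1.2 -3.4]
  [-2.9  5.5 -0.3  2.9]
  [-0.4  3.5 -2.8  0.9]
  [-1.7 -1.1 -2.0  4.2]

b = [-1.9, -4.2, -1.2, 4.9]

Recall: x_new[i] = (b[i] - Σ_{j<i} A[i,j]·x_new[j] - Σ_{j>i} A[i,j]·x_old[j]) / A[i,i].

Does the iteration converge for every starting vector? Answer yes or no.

A = D + L + U where D = diag(-5.2, 5.5, -2.8, 4.2).
Gauss-Seidel: T = -(D+L)⁻¹U, row 0 first, T[0,2] = -(1.2)/(-5.2) = +0.2308; later rows by forward substitution.
  T[0,:] = [+0.0000, -0.2308, +0.2308, -0.6538]
  T[1,:] = [+0.0000, -0.1217, +0.1762, -0.8720]
  T[2,:] = [+0.0000, -0.1191, +0.1873, -0.6752]
  T[3,:] = [+0.0000, -0.1820, +0.2288, -0.8146]
|λ(T)| sorted: 0.8236, 0.0446, 0.0446, 0.0000.
ρ(T) = max|λ| = 0.8236; 0.8236 < 1 ⇒ converges.

yes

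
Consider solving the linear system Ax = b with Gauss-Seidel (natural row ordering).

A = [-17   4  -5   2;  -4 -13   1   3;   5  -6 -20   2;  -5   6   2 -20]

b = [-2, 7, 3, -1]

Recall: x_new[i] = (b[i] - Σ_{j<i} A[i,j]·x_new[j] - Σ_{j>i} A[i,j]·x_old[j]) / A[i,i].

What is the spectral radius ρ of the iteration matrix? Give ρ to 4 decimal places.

0.1988

A = D + L + U where D = diag(-17, -13, -20, -20).
T_GS = -(D+L)⁻¹U: row 0 first, T[0,1] = -(4)/(-17) = +0.2353; later rows by forward substitution.
  T[0,:] = [+0.0000 +0.2353 -0.2941 +0.1176]
  T[1,:] = [+0.0000 -0.0724 +0.1674 +0.1946]
  T[2,:] = [+0.0000 +0.0805 -0.1238 +0.0710]
  T[3,:] = [+0.0000 -0.0725 +0.1114 +0.0361]
|eigenvalues of T|: 0.1988, 0.0477, 0.0477, 0.0000.
ρ(T) = max|λ| = 0.1988; 0.1988 < 1 ⇒ converges.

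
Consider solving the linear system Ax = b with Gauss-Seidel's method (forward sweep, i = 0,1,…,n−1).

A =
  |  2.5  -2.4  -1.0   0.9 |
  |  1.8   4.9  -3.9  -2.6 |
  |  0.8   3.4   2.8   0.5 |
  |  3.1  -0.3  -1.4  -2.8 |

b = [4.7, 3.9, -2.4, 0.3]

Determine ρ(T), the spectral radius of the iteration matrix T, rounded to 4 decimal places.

1.1350

Write A = D+L+U with D = diag(2.5, 4.9, 2.8, -2.8).
GS T = -(D+L)⁻¹U: row 0 first, T[0,1] = -(-2.4)/(2.5) = +0.9600; later rows by forward substitution.
  T[0,:] = [+0.0000 +0.9600 +0.4000 -0.3600]
  T[1,:] = [+0.0000 -0.3527 +0.6490 +0.6629]
  T[2,:] = [+0.0000 +0.1539 -0.9023 -0.8806]
  T[3,:] = [+0.0000 +1.0237 +0.8245 -0.0293]
|roots of det(T-λI)|: 1.1350, 0.3648, 0.3648, 0.0000.
ρ = 1.1350; 1.1350 > 1: divergent.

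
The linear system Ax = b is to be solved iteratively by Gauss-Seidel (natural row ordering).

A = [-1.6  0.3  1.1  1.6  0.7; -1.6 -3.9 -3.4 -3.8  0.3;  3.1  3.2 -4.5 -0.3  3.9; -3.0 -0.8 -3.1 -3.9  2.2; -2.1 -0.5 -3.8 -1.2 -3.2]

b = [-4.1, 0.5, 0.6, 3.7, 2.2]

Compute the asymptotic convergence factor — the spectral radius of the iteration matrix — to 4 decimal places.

1.4117

Write A = D+L+U with D = diag(-1.6, -3.9, -4.5, -3.9, -3.2).
Gauss-Seidel: T = -(D+L)⁻¹U, row 0 first, T[0,3] = -(1.6)/(-1.6) = +1.0000; later rows by forward substitution.
  T[0,:] = [+0.0000  +0.1875  +0.6875  +1.0000  +0.4375]
  T[1,:] = [+0.0000  -0.0769  -1.1538  -1.3846  -0.1026]
  T[2,:] = [+0.0000  +0.0745  -0.3469  -0.3624  +1.0951]
  T[3,:] = [+0.0000  -0.1876  -0.0164  -0.1972  -0.6219]
  T[4,:] = [+0.0000  -0.1291  +0.1472  +0.0644  -1.3383]
|roots of det(T-λI)|: 1.4117, 0.7480, 0.1790, 0.0213, 0.0000.
ρ = 1.4117; 1.4117 > 1 ⇒ diverges.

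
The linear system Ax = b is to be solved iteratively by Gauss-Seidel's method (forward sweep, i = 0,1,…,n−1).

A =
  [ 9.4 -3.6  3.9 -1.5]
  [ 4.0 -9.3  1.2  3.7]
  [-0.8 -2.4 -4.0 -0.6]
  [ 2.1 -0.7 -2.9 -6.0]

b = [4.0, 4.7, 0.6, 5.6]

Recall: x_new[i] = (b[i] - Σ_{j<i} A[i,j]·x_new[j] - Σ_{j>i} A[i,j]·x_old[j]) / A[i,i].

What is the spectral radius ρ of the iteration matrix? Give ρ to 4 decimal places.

0.6628

A = D + L + U where D = diag(9.4, -9.3, -4, -6).
GS T = -(D+L)⁻¹U: row 0 first, T[0,1] = -(-3.6)/(9.4) = +0.3830; later rows by forward substitution.
  T[0,:] = [+0.0000, +0.3830, -0.4149, +0.1596]
  T[1,:] = [+0.0000, +0.1647, -0.0494, +0.4665]
  T[2,:] = [+0.0000, -0.1754, +0.1126, -0.4618]
  T[3,:] = [+0.0000, +0.1996, -0.1939, +0.2246]
|eigenvalues of T|: 0.6628, 0.1823, 0.0215, 0.0000.
ρ = 0.6628; 0.6628 < 1 ⇒ converges.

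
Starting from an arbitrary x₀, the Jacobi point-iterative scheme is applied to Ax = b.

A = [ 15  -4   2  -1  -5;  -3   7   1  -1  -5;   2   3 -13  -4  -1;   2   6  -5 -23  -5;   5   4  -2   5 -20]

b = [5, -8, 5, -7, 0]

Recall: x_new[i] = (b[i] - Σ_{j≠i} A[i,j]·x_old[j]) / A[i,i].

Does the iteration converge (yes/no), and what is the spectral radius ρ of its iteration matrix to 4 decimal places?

yes, ρ = 0.6542

Split A = D + L + U, D = diag(15, 7, -13, -23, -20).
T_J = -D⁻¹(L+U): T[2,3] = -(-4)/(-13) = -0.3077; T[2,2] = 0.
  T[0,:] = [+0.0000 +0.2667 -0.1333 +0.0667 +0.3333]
  T[1,:] = [+0.4286 +0.0000 -0.1429 +0.1429 +0.7143]
  T[2,:] = [+0.1538 +0.2308 +0.0000 -0.3077 -0.0769]
  T[3,:] = [+0.0870 +0.2609 -0.2174 +0.0000 -0.2174]
  T[4,:] = [+0.2500 +0.2000 -0.1000 +0.2500 +0.0000]
|λ(T)| sorted: 0.6542, 0.3851, 0.3851, 0.2757, 0.2699.
ρ = 0.6542; 0.6542 < 1 ⇒ converges.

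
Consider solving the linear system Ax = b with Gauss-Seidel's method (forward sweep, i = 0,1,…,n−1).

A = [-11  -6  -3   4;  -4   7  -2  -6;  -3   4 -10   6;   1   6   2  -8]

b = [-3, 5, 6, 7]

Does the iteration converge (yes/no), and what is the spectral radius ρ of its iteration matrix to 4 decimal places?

Split A = D + L + U, D = diag(-11, 7, -10, -8).
Gauss-Seidel: T = -(D+L)⁻¹U, row 0 first, T[0,2] = -(-3)/(-11) = -0.2727; later rows by forward substitution.
  T[0,:] = [+0.0000, -0.5455, -0.2727, +0.3636]
  T[1,:] = [+0.0000, -0.3117, +0.1299, +1.0649]
  T[2,:] = [+0.0000, +0.0390, +0.1338, +0.9169]
  T[3,:] = [+0.0000, -0.2922, +0.0968, +1.0734]
|roots of det(T-λI)|: 0.8980, 0.1153, 0.1128, 0.0000.
spectral radius ρ = 0.8980; 0.8980 < 1, so it converges for any x₀.

yes, ρ = 0.8980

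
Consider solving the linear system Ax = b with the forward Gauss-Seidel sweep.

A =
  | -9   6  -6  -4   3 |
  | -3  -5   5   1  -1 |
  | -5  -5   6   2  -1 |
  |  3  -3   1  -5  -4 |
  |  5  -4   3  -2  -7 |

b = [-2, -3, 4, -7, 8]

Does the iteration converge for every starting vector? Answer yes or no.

no

Split A = D + L + U, D = diag(-9, -5, 6, -5, -7).
Gauss-Seidel: T = -(D+L)⁻¹U, row 0 first, T[0,2] = -(-6)/(-9) = -0.6667; later rows by forward substitution.
  T[0,:] = [+0.0000 +0.6667 -0.6667 -0.4444 +0.3333]
  T[1,:] = [+0.0000 -0.4000 +1.4000 +0.4667 -0.4000]
  T[2,:] = [+0.0000 +0.2222 +0.6111 -0.3148 +0.1111]
  T[3,:] = [+0.0000 +0.6844 -1.1178 -0.6096 -0.3378]
  T[4,:] = [+0.0000 +0.6044 -0.6949 -0.5449 +0.6108]
moduli |λ_i(T)| = 1.3706, 0.9334, 0.4034, 0.2460, 0.0000.
ρ(T) = max|λ| = 1.3706; 1.3706 > 1 ⇒ diverges.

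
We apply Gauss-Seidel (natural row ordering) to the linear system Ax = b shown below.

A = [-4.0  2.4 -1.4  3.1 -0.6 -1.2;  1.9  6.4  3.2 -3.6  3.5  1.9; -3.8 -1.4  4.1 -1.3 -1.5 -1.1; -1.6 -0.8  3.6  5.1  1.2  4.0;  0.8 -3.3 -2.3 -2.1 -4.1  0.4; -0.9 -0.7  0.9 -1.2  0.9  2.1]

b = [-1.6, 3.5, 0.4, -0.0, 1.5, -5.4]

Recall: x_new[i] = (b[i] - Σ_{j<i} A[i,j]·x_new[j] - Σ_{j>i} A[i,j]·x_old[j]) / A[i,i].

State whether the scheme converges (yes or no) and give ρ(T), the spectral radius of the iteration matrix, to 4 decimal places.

Split A = D + L + U, D = diag(-4, 6.4, 4.1, 5.1, -4.1, 2.1).
T_GS = -(D+L)⁻¹U: row 0 first, T[0,3] = -(3.1)/(-4) = +0.7750; later rows by forward substitution.
  T[0,:] = [+0.0000, +0.6000, -0.3500, +0.7750, -0.1500, -0.3000]
  T[1,:] = [+0.0000, -0.1781, -0.3961, +0.3324, -0.5023, -0.2078]
  T[2,:] = [+0.0000, +0.4953, -0.4596, +1.1489, +0.0553, -0.0807]
  T[3,:] = [+0.0000, -0.1893, +0.1525, -0.5157, -0.4002, -0.8541]
  T[4,:] = [+0.0000, +0.0796, +0.4302, -0.4967, +0.5490, +0.6890]
  T[5,:] = [+0.0000, -0.1568, -0.1823, -0.1312, -0.7194, -0.9466]
eigenvalue magnitudes: 1.1974, 0.3729, 0.3729, 0.1790, 0.0314, 0.0000.
ρ = 1.1974; 1.1974 > 1 ⇒ diverges.

no, ρ = 1.1974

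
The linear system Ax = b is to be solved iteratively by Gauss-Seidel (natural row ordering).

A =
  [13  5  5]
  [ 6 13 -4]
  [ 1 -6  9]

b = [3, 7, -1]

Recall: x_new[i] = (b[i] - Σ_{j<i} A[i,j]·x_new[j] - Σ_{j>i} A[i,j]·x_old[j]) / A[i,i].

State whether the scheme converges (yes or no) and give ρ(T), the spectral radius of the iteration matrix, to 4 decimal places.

Write A = D+L+U with D = diag(13, 13, 9).
Gauss-Seidel: T = -(D+L)⁻¹U, row 0 first, T[0,1] = -(5)/(13) = -0.3846; later rows by forward substitution.
  T[0,:] = [+0.0000  -0.3846  -0.3846]
  T[1,:] = [+0.0000  +0.1775  +0.4852]
  T[2,:] = [+0.0000  +0.1611  +0.3662]
moduli |λ_i(T)| = 0.5669, 0.0232, 0.0000.
spectral radius ρ = 0.5669; 0.5669 < 1, so it converges for any x₀.

yes, ρ = 0.5669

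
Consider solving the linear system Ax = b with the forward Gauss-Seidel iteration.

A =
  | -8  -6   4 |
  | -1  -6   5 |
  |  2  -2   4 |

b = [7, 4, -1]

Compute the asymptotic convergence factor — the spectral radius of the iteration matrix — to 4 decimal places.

A = D + L + U where D = diag(-8, -6, 4).
T_GS = -(D+L)⁻¹U: row 0 first, T[0,1] = -(-6)/(-8) = -0.7500; later rows by forward substitution.
  T[0,:] = [+0.0000 -0.7500 +0.5000]
  T[1,:] = [+0.0000 +0.1250 +0.7500]
  T[2,:] = [+0.0000 +0.4375 +0.1250]
|eigenvalues of T|: 0.6978, 0.4478, 0.0000.
ρ = 0.6978; 0.6978 < 1, so it converges for any x₀.

0.6978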